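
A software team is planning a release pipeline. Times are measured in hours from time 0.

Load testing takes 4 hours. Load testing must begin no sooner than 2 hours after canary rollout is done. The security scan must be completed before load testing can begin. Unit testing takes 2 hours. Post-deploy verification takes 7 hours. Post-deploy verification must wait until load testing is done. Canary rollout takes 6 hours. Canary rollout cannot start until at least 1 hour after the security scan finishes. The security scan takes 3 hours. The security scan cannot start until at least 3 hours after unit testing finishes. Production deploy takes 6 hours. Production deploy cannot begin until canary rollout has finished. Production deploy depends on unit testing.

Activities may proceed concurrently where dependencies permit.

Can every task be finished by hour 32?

Nothing blocks unit testing, so it runs from hour 0 to hour 2.
The security scan cannot begin until unit testing (finishes hour 2, plus 3-hour gap → hour 5). It runs from hour 5 to 5 + 3 = hour 8.
After the security scan (finishes hour 8, plus 1-hour gap → hour 9), canary rollout can start at hour 9 and finishes at hour 15.
Production deploy needs all of canary rollout (finishes hour 15); unit testing (finishes hour 2). That puts its earliest start at hour 15; it finishes at 15 + 6 = hour 21.
For load testing: canary rollout (finishes hour 15, plus 2-hour gap → hour 17); the security scan (finishes hour 8). Taking the maximum gives a start of hour 17, and it finishes at 17 + 4 = hour 21.
After load testing (finishes hour 21), post-deploy verification can start at hour 21 and finishes at hour 28.
Every task is finished by hour 28, which is no later than the deadline of 32, so the schedule is feasible.

Yes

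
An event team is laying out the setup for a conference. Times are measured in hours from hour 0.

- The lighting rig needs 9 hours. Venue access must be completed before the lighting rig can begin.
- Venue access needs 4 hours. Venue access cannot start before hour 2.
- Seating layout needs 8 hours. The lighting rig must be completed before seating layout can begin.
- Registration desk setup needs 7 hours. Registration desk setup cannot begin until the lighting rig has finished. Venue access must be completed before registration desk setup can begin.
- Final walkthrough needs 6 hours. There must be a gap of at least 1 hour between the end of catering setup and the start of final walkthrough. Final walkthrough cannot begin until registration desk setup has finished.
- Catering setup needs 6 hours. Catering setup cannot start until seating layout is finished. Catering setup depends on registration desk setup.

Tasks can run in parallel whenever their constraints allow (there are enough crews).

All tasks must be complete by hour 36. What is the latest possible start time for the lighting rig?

Final walkthrough must finish by hour 36; it takes 6 hours, so it must start by 36 − 6 = hour 30.
Since final walkthrough (must start by hour 30, minus 1-hour gap → hour 29) depends on it, catering setup must finish by hour 29. Backing off its 6-hour duration gives a latest start of hour 23.
Since catering setup (must start by hour 23) depends on it, seating layout must finish by hour 23. Backing off its 8-hour duration gives a latest start of hour 15.
Registration desk setup has several dependents: catering setup (must start by hour 23); final walkthrough (must start by hour 30). The earliest of those limits is hour 23, so registration desk setup must start by 23 − 7 = hour 16.
The lighting rig feeds seating layout (must start by hour 15); registration desk setup (must start by hour 16). Taking the minimum, the lighting rig must finish by hour 15 and start by 15 − 9 = hour 6.

6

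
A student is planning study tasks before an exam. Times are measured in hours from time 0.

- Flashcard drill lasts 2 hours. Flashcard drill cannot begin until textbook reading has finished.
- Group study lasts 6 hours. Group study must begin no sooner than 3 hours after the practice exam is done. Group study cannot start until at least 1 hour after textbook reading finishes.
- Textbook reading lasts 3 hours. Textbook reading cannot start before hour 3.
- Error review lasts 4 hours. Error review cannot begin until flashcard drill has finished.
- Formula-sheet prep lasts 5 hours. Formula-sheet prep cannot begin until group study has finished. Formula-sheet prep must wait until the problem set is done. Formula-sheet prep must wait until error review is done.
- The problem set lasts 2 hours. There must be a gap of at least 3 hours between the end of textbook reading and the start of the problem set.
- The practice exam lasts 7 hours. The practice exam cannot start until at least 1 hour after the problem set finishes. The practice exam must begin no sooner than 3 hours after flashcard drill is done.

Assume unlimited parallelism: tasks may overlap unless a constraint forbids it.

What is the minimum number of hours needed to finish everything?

33

Textbook reading cannot begin until its own release at hour 3. It runs from hour 3 to 3 + 3 = hour 6.
After textbook reading (finishes hour 6), flashcard drill can start at hour 6 and finishes at hour 8.
Error review cannot begin until flashcard drill (finishes hour 8). It runs from hour 8 to 8 + 4 = hour 12.
The problem set cannot begin until textbook reading (finishes hour 6, plus 3-hour gap → hour 9). It runs from hour 9 to 9 + 2 = hour 11.
The practice exam needs all of the problem set (finishes hour 11, plus 1-hour gap → hour 12); flashcard drill (finishes hour 8, plus 3-hour gap → hour 11). That puts its earliest start at hour 12; it finishes at 12 + 7 = hour 19.
Group study cannot start until the practice exam (finishes hour 19, plus 3-hour gap → hour 22); textbook reading (finishes hour 6, plus 1-hour gap → hour 7). The controlling bound is hour 22, so group study finishes at 22 + 6 = hour 28.
Formula-sheet prep cannot start until group study (finishes hour 28); the problem set (finishes hour 11); error review (finishes hour 12). The controlling bound is hour 28, so formula-sheet prep finishes at 28 + 5 = hour 33.
All tasks are finished once the last one completes. Finish times: Textbook reading at 6, The problem set at 11, Flashcard drill at 8, The practice exam at 19, Error review at 12, Group study at 28, Formula-sheet prep at 33. The latest is hour 33.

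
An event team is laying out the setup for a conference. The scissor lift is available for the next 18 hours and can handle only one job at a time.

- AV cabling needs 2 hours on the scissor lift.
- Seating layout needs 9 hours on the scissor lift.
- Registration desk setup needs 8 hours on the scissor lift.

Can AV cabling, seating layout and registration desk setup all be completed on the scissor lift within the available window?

No

Running back to back, the jobs need 2 + 9 + 8 = 19 hours on the scissor lift.
Since 19 > 18, they cannot all fit.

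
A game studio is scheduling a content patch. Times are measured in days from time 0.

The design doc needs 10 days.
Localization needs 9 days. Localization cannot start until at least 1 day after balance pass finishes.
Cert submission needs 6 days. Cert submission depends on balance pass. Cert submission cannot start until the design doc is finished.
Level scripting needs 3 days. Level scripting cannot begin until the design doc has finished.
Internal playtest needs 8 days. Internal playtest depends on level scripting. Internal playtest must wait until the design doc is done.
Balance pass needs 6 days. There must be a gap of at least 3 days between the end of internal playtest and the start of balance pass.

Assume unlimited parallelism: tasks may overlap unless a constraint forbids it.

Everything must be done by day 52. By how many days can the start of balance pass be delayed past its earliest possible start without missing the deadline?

The design doc can start immediately at day 0; it finishes at day 10.
Level scripting cannot begin until the design doc (finishes day 10). It runs from day 10 to 10 + 3 = day 13.
Internal playtest needs all of level scripting (finishes day 13); the design doc (finishes day 10). That puts its earliest start at day 13; it finishes at 13 + 8 = day 21.
Balance pass cannot begin until internal playtest (finishes day 21, plus 3-day gap → day 24). It runs from day 24 to 24 + 6 = day 30.

Working backward from the deadline:
Localization has no dependents, so it just needs to finish by day 52. Starting by 52 − 9 = day 43 achieves that.
To finish by day 52, cert submission (duration 6) must start no later than day 46.
Balance pass has several dependents: localization (must start by day 43, minus 1-day gap → day 42); cert submission (must start by day 46). The earliest of those limits is day 42, so balance pass must start by 42 − 6 = day 36.
So balance pass can start as early as day 24 and as late as day 36, giving 36 − 24 = 12 days of slack.

12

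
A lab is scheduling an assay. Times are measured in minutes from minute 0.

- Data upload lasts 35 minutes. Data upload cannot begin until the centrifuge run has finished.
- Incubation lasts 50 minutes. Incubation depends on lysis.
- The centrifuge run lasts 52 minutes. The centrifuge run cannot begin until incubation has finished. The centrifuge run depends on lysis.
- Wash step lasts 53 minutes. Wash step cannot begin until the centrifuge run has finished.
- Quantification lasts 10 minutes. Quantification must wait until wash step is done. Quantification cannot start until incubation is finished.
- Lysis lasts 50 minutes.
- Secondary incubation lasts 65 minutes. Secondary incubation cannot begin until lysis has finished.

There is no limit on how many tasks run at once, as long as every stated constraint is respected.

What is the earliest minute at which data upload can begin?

Lysis can start immediately at minute 0; it finishes at minute 50.
Incubation cannot begin until lysis (finishes minute 50). It runs from minute 50 to 50 + 50 = minute 100.
The centrifuge run needs all of incubation (finishes minute 100); lysis (finishes minute 50). That puts its earliest start at minute 100; it finishes at 100 + 52 = minute 152.
Data upload waits on the centrifuge run (finishes minute 152), so the earliest it can start is minute 152.

152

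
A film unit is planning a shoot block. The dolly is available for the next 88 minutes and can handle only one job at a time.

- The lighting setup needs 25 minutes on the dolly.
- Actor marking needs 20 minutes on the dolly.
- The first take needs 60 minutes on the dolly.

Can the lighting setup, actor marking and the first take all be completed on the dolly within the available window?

Running back to back, the jobs need 25 + 20 + 60 = 105 minutes on the dolly.
Since 105 > 88, they cannot all fit.

No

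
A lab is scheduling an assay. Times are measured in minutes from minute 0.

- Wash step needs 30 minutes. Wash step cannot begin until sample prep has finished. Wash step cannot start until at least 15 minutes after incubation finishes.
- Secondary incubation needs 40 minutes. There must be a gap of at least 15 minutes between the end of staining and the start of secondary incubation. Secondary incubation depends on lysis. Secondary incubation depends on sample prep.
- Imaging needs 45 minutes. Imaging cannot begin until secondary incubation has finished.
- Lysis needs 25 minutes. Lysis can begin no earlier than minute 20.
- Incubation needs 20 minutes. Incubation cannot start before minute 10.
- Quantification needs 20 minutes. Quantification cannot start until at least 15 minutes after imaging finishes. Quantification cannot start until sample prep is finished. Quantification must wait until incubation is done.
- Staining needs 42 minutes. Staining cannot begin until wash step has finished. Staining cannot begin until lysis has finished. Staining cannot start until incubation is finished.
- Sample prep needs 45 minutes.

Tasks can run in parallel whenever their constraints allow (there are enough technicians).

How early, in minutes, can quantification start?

After its own release at minute 10, incubation can start at minute 10 and finishes at minute 30.
After its own release at minute 20, lysis can start at minute 20 and finishes at minute 45.
Sample prep has no prerequisites, so it starts at minute 0 and finishes at minute 45.
For wash step: sample prep (finishes minute 45); incubation (finishes minute 30, plus 15-minute gap → minute 45). Taking the maximum gives a start of minute 45, and it finishes at 45 + 30 = minute 75.
For staining: wash step (finishes minute 75); lysis (finishes minute 45); incubation (finishes minute 30). Taking the maximum gives a start of minute 75, and it finishes at 75 + 42 = minute 117.
Secondary incubation has to wait for staining (finishes minute 117, plus 15-minute gap → minute 132); lysis (finishes minute 45); sample prep (finishes minute 45). The latest of these is minute 132, so secondary incubation runs minute 132 to 132 + 40 = minute 172.
After secondary incubation (finishes minute 172), imaging can start at minute 172 and finishes at minute 217.
Quantification waits on imaging (finishes minute 217, plus 15-minute gap → minute 232); sample prep (finishes minute 45); incubation (finishes minute 30). The latest of these is minute 232, which is the earliest quantification can start.

232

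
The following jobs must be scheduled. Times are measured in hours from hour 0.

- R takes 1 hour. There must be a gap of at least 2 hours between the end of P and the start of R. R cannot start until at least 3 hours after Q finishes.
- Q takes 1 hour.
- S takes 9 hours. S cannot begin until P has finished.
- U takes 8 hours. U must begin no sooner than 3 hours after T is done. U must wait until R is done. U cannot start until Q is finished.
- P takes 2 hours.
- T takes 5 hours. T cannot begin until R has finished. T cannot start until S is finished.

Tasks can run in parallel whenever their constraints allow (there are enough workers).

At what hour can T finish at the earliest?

Nothing blocks Q, so it runs from hour 0 to hour 1.
P can start immediately at hour 0; it finishes at hour 2.
S waits on P (finishes hour 2), so it starts at hour 2 and finishes at 2 + 9 = hour 11.
R needs all of P (finishes hour 2, plus 2-hour gap → hour 4); Q (finishes hour 1, plus 3-hour gap → hour 4). That puts its earliest start at hour 4; it finishes at 4 + 1 = hour 5.
T has to wait for R (finishes hour 5); S (finishes hour 11). The latest of these is hour 11, so T runs hour 11 to 11 + 5 = hour 16.

16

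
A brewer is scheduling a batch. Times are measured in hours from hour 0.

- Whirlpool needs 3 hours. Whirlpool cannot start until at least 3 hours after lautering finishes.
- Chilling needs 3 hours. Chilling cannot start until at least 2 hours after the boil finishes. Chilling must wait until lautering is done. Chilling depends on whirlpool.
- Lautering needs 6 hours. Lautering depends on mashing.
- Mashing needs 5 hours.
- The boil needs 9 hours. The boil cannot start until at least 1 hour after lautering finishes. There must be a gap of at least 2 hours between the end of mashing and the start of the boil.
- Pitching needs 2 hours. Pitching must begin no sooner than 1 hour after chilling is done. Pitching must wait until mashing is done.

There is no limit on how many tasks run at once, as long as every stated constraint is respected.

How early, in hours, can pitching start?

Mashing can start immediately at hour 0; it finishes at hour 5.
Lautering waits on mashing (finishes hour 5), so it starts at hour 5 and finishes at 5 + 6 = hour 11.
Whirlpool waits on lautering (finishes hour 11, plus 3-hour gap → hour 14), so it starts at hour 14 and finishes at 14 + 3 = hour 17.
For the boil: lautering (finishes hour 11, plus 1-hour gap → hour 12); mashing (finishes hour 5, plus 2-hour gap → hour 7). Taking the maximum gives a start of hour 12, and it finishes at 12 + 9 = hour 21.
Chilling has to wait for the boil (finishes hour 21, plus 2-hour gap → hour 23); lautering (finishes hour 11); whirlpool (finishes hour 17). The latest of these is hour 23, so chilling runs hour 23 to 23 + 3 = hour 26.
Pitching waits on chilling (finishes hour 26, plus 1-hour gap → hour 27); mashing (finishes hour 5). The latest of these is hour 27, which is the earliest pitching can start.

27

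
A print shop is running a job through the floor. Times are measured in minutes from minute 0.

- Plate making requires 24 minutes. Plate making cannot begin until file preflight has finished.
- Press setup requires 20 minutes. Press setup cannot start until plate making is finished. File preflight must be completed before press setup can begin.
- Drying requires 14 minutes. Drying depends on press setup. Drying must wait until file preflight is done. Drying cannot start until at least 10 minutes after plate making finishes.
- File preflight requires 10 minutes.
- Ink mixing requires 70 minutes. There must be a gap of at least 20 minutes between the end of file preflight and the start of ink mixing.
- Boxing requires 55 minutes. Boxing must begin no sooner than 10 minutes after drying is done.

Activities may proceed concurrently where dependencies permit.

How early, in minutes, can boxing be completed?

133

File preflight can start immediately at minute 0; it finishes at minute 10.
Plate making waits on file preflight (finishes minute 10), so it starts at minute 10 and finishes at 10 + 24 = minute 34.
For press setup: plate making (finishes minute 34); file preflight (finishes minute 10). Taking the maximum gives a start of minute 34, and it finishes at 34 + 20 = minute 54.
Drying needs all of press setup (finishes minute 54); file preflight (finishes minute 10); plate making (finishes minute 34, plus 10-minute gap → minute 44). That puts its earliest start at minute 54; it finishes at 54 + 14 = minute 68.
Boxing waits on drying (finishes minute 68, plus 10-minute gap → minute 78), so it starts at minute 78 and finishes at 78 + 55 = minute 133.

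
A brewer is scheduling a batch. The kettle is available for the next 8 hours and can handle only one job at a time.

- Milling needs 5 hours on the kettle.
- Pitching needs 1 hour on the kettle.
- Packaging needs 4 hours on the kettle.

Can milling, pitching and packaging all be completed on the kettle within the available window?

No

Running back to back, the jobs need 5 + 1 + 4 = 10 hours on the kettle.
Since 10 > 8, they cannot all fit.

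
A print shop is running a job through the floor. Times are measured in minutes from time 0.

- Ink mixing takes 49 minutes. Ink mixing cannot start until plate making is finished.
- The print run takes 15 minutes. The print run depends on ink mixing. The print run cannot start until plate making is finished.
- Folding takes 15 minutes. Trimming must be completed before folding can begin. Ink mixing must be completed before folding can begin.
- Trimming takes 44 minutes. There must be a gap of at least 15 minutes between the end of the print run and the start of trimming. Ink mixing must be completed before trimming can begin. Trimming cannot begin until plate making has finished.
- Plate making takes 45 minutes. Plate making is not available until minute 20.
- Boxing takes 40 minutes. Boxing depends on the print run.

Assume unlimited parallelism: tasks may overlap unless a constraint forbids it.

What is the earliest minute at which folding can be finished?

203

Plate making waits on its own release at minute 20, so it starts at minute 20 and finishes at 20 + 45 = minute 65.
Ink mixing waits on plate making (finishes minute 65), so it starts at minute 65 and finishes at 65 + 49 = minute 114.
For the print run: ink mixing (finishes minute 114); plate making (finishes minute 65). Taking the maximum gives a start of minute 114, and it finishes at 114 + 15 = minute 129.
Trimming cannot start until the print run (finishes minute 129, plus 15-minute gap → minute 144); ink mixing (finishes minute 114); plate making (finishes minute 65). The controlling bound is minute 144, so trimming finishes at 144 + 44 = minute 188.
Folding has to wait for trimming (finishes minute 188); ink mixing (finishes minute 114). The latest of these is minute 188, so folding runs minute 188 to 188 + 15 = minute 203.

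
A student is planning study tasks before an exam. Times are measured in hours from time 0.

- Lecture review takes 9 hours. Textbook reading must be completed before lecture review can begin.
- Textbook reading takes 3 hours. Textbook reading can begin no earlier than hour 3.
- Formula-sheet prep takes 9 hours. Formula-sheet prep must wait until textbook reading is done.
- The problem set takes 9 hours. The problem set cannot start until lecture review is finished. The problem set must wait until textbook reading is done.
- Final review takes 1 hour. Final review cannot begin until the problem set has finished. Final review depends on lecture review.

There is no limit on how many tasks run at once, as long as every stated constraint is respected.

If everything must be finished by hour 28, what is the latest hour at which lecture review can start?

9

Final review has no dependents, so it just needs to finish by hour 28. Starting by 28 − 1 = hour 27 achieves that.
The problem set feeds into final review (must start by hour 27); so the problem set must finish by hour 27 and therefore start by hour 18.
Lecture review must finish in time for the problem set (must start by hour 18); final review (must start by hour 27). The tightest is hour 18, so lecture review must start by 18 − 9 = hour 9.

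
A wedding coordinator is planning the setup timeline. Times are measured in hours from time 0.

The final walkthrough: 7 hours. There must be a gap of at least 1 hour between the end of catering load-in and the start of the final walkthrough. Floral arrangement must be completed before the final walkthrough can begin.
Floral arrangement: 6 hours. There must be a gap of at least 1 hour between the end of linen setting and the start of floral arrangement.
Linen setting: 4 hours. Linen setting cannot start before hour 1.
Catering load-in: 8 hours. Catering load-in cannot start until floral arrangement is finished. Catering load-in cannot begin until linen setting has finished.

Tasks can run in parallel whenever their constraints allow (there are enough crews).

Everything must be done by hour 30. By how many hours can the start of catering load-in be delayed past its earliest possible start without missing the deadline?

2

Linen setting cannot begin until its own release at hour 1. It runs from hour 1 to 1 + 4 = hour 5.
Floral arrangement cannot begin until linen setting (finishes hour 5, plus 1-hour gap → hour 6). It runs from hour 6 to 6 + 6 = hour 12.
Catering load-in has to wait for floral arrangement (finishes hour 12); linen setting (finishes hour 5). The latest of these is hour 12, so catering load-in runs hour 12 to 12 + 8 = hour 20.

Working backward from the deadline:
The final walkthrough has no dependents, so it just needs to finish by hour 30. Starting by 30 − 7 = hour 23 achieves that.
Catering load-in must finish before the final walkthrough (must start by hour 23, minus 1-hour gap → hour 22). With an 8-hour duration, catering load-in must start by 22 − 8 = hour 14.
So catering load-in can start as early as hour 12 and as late as hour 14, giving 14 − 12 = 2 hours of slack.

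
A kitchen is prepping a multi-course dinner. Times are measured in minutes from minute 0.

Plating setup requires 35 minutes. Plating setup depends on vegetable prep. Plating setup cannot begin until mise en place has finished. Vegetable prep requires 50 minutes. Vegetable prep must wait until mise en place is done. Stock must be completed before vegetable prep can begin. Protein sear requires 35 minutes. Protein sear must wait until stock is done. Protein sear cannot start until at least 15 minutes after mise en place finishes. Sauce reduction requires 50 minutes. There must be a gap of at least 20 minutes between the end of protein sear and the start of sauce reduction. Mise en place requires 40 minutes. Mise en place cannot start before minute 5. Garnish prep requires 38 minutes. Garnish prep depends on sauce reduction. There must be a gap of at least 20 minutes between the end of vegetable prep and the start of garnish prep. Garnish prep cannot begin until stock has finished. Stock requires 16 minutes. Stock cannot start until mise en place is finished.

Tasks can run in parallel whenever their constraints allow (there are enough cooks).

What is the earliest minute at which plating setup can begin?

After its own release at minute 5, mise en place can start at minute 5 and finishes at minute 45.
Stock cannot begin until mise en place (finishes minute 45). It runs from minute 45 to 45 + 16 = minute 61.
Vegetable prep has to wait for mise en place (finishes minute 45); stock (finishes minute 61). The latest of these is minute 61, so vegetable prep runs minute 61 to 61 + 50 = minute 111.
Plating setup waits on vegetable prep (finishes minute 111); mise en place (finishes minute 45). The latest of these is minute 111, which is the earliest plating setup can start.

111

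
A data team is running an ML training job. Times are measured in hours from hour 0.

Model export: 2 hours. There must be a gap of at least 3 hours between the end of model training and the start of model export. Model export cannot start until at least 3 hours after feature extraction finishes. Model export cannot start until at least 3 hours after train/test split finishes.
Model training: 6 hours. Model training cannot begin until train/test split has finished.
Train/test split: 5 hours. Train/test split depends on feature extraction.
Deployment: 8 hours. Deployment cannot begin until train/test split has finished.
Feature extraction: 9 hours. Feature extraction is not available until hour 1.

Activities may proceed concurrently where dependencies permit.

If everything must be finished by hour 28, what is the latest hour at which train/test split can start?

12

Model export must finish by hour 28; it takes 2 hours, so it must start by 28 − 2 = hour 26.
Model training must finish before model export (must start by hour 26, minus 3-hour gap → hour 23). With a 6-hour duration, model training must start by 23 − 6 = hour 17.
Deployment must finish by hour 28; it takes 8 hours, so it must start by 28 − 8 = hour 20.
Train/test split has several dependents: model training (must start by hour 17); model export (must start by hour 26, minus 3-hour gap → hour 23); deployment (must start by hour 20). The earliest of those limits is hour 17, so train/test split must start by 17 − 5 = hour 12.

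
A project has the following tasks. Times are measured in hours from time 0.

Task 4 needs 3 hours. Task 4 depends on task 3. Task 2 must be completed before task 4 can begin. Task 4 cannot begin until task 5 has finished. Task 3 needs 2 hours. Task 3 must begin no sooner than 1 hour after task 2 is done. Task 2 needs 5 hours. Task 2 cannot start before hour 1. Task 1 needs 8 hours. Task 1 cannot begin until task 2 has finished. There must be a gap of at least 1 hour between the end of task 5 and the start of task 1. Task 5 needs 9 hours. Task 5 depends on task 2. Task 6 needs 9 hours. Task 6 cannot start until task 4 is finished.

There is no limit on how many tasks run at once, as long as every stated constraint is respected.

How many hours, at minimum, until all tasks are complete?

Task 2 cannot begin until its own release at hour 1. It runs from hour 1 to 1 + 5 = hour 6.
Task 5 waits on task 2 (finishes hour 6), so it starts at hour 6 and finishes at 6 + 9 = hour 15.
Task 1 needs all of task 2 (finishes hour 6); task 5 (finishes hour 15, plus 1-hour gap → hour 16). That puts its earliest start at hour 16; it finishes at 16 + 8 = hour 24.
Task 3 waits on task 2 (finishes hour 6, plus 1-hour gap → hour 7), so it starts at hour 7 and finishes at 7 + 2 = hour 9.
Task 4 needs all of task 3 (finishes hour 9); task 2 (finishes hour 6); task 5 (finishes hour 15). That puts its earliest start at hour 15; it finishes at 15 + 3 = hour 18.
Task 6 waits on task 4 (finishes hour 18), so it starts at hour 18 and finishes at 18 + 9 = hour 27.
All tasks are finished once the last one completes. Finish times: Task 1 at 24, Task 2 at 6, Task 3 at 9, Task 4 at 18, Task 5 at 15, Task 6 at 27. The latest is hour 27.

27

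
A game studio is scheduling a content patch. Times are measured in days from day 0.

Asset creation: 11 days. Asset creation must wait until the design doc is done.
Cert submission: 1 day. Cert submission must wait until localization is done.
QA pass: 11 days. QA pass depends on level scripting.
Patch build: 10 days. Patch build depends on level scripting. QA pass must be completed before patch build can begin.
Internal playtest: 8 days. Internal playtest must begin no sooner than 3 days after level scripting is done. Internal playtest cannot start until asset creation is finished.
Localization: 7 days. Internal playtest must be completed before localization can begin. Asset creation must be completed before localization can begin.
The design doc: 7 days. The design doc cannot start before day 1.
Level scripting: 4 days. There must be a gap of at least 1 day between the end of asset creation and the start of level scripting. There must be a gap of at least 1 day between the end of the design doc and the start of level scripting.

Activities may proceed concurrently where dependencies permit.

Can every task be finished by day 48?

After its own release at day 1, the design doc can start at day 1 and finishes at day 8.
Asset creation waits on the design doc (finishes day 8), so it starts at day 8 and finishes at 8 + 11 = day 19.
Level scripting needs all of asset creation (finishes day 19, plus 1-day gap → day 20); the design doc (finishes day 8, plus 1-day gap → day 9). That puts its earliest start at day 20; it finishes at 20 + 4 = day 24.
QA pass waits on level scripting (finishes day 24), so it starts at day 24 and finishes at 24 + 11 = day 35.
Patch build has to wait for level scripting (finishes day 24); QA pass (finishes day 35). The latest of these is day 35, so patch build runs day 35 to 35 + 10 = day 45.
Internal playtest cannot start until level scripting (finishes day 24, plus 3-day gap → day 27); asset creation (finishes day 19). The controlling bound is day 27, so internal playtest finishes at 27 + 8 = day 35.
Localization needs all of internal playtest (finishes day 35); asset creation (finishes day 19). That puts its earliest start at day 35; it finishes at 35 + 7 = day 42.
After localization (finishes day 42), cert submission can start at day 42 and finishes at day 43.
Every task is finished by day 45, which is no later than the deadline of 48, so the schedule is feasible.

Yes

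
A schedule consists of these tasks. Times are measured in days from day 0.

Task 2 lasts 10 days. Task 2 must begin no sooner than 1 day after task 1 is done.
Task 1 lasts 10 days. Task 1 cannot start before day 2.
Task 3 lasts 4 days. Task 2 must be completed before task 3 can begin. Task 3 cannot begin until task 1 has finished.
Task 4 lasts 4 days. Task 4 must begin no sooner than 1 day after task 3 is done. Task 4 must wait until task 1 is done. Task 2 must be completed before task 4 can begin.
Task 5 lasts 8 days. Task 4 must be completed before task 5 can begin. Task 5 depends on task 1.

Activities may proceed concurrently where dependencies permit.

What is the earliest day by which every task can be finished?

40

After its own release at day 2, task 1 can start at day 2 and finishes at day 12.
After task 1 (finishes day 12, plus 1-day gap → day 13), task 2 can start at day 13 and finishes at day 23.
Task 3 needs all of task 2 (finishes day 23); task 1 (finishes day 12). That puts its earliest start at day 23; it finishes at 23 + 4 = day 27.
For task 4: task 3 (finishes day 27, plus 1-day gap → day 28); task 1 (finishes day 12); task 2 (finishes day 23). Taking the maximum gives a start of day 28, and it finishes at 28 + 4 = day 32.
Task 5 needs all of task 4 (finishes day 32); task 1 (finishes day 12). That puts its earliest start at day 32; it finishes at 32 + 8 = day 40.
All tasks are finished once the last one completes. Finish times: Task 1 at 12, Task 2 at 23, Task 3 at 27, Task 4 at 32, Task 5 at 40. The latest is day 40.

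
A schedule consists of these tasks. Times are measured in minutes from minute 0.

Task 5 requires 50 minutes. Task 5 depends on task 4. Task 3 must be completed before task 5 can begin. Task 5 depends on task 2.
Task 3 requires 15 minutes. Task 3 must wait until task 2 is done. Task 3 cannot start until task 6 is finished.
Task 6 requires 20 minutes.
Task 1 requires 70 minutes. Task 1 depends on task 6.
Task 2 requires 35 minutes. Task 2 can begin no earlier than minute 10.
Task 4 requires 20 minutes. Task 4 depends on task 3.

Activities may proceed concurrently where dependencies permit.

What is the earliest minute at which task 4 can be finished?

80

Nothing blocks task 6, so it runs from minute 0 to minute 20.
After its own release at minute 10, task 2 can start at minute 10 and finishes at minute 45.
For task 3: task 2 (finishes minute 45); task 6 (finishes minute 20). Taking the maximum gives a start of minute 45, and it finishes at 45 + 15 = minute 60.
Task 4 waits on task 3 (finishes minute 60), so it starts at minute 60 and finishes at 60 + 20 = minute 80.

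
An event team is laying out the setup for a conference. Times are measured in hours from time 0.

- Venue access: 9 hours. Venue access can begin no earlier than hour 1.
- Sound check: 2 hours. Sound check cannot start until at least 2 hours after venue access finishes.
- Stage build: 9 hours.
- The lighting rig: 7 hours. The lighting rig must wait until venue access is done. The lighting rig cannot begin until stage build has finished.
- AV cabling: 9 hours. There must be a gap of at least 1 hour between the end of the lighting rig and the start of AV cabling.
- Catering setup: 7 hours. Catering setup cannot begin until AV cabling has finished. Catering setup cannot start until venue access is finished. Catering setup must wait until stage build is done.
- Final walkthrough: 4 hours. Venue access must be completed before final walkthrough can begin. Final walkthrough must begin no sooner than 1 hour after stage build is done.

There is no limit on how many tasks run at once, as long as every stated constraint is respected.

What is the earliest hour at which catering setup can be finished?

34

Nothing blocks stage build, so it runs from hour 0 to hour 9.
After its own release at hour 1, venue access can start at hour 1 and finishes at hour 10.
The lighting rig cannot start until venue access (finishes hour 10); stage build (finishes hour 9). The controlling bound is hour 10, so the lighting rig finishes at 10 + 7 = hour 17.
AV cabling waits on the lighting rig (finishes hour 17, plus 1-hour gap → hour 18), so it starts at hour 18 and finishes at 18 + 9 = hour 27.
Catering setup needs all of AV cabling (finishes hour 27); venue access (finishes hour 10); stage build (finishes hour 9). That puts its earliest start at hour 27; it finishes at 27 + 7 = hour 34.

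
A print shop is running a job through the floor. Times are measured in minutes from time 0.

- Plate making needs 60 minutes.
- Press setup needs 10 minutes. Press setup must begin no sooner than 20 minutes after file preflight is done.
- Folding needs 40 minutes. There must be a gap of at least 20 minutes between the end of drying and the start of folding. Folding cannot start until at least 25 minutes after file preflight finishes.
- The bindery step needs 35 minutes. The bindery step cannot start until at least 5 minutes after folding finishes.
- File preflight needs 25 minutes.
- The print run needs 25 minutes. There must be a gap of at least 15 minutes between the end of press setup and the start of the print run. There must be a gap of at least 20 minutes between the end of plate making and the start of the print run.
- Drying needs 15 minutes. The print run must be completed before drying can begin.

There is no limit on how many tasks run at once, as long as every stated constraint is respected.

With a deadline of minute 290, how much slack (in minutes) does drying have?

70

Plate making can start immediately at minute 0; it finishes at minute 60.
File preflight has no prerequisites, so it starts at minute 0 and finishes at minute 25.
Press setup cannot begin until file preflight (finishes minute 25, plus 20-minute gap → minute 45). It runs from minute 45 to 45 + 10 = minute 55.
The print run has to wait for press setup (finishes minute 55, plus 15-minute gap → minute 70); plate making (finishes minute 60, plus 20-minute gap → minute 80). The latest of these is minute 80, so the print run runs minute 80 to 80 + 25 = minute 105.
Drying waits on the print run (finishes minute 105), so it starts at minute 105 and finishes at 105 + 15 = minute 120.

Working backward from the deadline:
The bindery step has no dependents, so it just needs to finish by minute 290. Starting by 290 − 35 = minute 255 achieves that.
Folding must finish before the bindery step (must start by minute 255, minus 5-minute gap → minute 250). With a 40-minute duration, folding must start by 250 − 40 = minute 210.
Drying must finish before folding (must start by minute 210, minus 20-minute gap → minute 190). With a 15-minute duration, drying must start by 190 − 15 = minute 175.
So drying can start as early as minute 105 and as late as minute 175, giving 175 − 105 = 70 minutes of slack.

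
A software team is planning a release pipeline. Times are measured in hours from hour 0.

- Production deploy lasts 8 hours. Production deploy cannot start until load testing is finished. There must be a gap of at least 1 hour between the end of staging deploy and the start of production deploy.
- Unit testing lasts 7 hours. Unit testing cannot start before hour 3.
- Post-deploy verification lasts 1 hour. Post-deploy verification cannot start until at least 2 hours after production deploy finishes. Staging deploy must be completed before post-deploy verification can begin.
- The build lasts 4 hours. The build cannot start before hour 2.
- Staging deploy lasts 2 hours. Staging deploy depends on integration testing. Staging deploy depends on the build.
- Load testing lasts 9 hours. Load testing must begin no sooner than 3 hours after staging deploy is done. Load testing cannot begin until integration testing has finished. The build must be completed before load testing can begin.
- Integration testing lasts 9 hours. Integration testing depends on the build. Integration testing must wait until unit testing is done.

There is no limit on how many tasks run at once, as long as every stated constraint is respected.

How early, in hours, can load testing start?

24

Unit testing cannot begin until its own release at hour 3. It runs from hour 3 to 3 + 7 = hour 10.
The build waits on its own release at hour 2, so it starts at hour 2 and finishes at 2 + 4 = hour 6.
For integration testing: the build (finishes hour 6); unit testing (finishes hour 10). Taking the maximum gives a start of hour 10, and it finishes at 10 + 9 = hour 19.
Staging deploy cannot start until integration testing (finishes hour 19); the build (finishes hour 6). The controlling bound is hour 19, so staging deploy finishes at 19 + 2 = hour 21.
Load testing waits on staging deploy (finishes hour 21, plus 3-hour gap → hour 24); integration testing (finishes hour 19); the build (finishes hour 6). The latest of these is hour 24, which is the earliest load testing can start.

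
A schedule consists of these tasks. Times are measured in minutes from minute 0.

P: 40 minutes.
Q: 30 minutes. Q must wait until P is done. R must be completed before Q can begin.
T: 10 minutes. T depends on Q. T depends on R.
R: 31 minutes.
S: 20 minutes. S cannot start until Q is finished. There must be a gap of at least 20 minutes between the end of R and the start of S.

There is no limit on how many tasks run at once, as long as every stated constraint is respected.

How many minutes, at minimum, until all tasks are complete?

Nothing blocks R, so it runs from minute 0 to minute 31.
P can start immediately at minute 0; it finishes at minute 40.
Q cannot start until P (finishes minute 40); R (finishes minute 31). The controlling bound is minute 40, so Q finishes at 40 + 30 = minute 70.
T needs all of Q (finishes minute 70); R (finishes minute 31). That puts its earliest start at minute 70; it finishes at 70 + 10 = minute 80.
For S: Q (finishes minute 70); R (finishes minute 31, plus 20-minute gap → minute 51). Taking the maximum gives a start of minute 70, and it finishes at 70 + 20 = minute 90.
All tasks are finished once the last one completes. Finish times: P at 40, Q at 70, R at 31, S at 90, T at 80. The latest is minute 90.

90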